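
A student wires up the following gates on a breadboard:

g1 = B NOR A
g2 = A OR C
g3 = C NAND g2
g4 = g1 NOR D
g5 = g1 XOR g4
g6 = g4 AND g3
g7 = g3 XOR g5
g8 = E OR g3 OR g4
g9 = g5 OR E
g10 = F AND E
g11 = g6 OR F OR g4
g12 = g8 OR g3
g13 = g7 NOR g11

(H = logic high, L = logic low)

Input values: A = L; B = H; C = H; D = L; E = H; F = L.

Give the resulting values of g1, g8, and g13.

g1 = B NOR A = H NOR L = L
g2 = A OR C = L OR H = H
g3 = C NAND g2 = H NAND H = L
g4 = g1 NOR D = L NOR L = H
g5 = g1 XOR g4 = L XOR H = H
g6 = g4 AND g3 = H AND L = L
g7 = g3 XOR g5 = L XOR H = H
g8 = E OR g3 OR g4 = H OR L OR H = H
g11 = g6 OR F OR g4 = L OR L OR H = H
g13 = g7 NOR g11 = H NOR H = L

g1 = L, g8 = H, g13 = L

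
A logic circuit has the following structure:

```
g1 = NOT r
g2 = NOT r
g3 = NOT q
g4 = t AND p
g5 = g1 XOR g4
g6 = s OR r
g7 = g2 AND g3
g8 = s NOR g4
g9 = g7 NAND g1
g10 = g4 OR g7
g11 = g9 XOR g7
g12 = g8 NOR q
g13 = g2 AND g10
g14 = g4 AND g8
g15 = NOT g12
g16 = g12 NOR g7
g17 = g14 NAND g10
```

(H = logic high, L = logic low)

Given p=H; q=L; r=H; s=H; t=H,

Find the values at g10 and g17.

g10 = H; g17 = H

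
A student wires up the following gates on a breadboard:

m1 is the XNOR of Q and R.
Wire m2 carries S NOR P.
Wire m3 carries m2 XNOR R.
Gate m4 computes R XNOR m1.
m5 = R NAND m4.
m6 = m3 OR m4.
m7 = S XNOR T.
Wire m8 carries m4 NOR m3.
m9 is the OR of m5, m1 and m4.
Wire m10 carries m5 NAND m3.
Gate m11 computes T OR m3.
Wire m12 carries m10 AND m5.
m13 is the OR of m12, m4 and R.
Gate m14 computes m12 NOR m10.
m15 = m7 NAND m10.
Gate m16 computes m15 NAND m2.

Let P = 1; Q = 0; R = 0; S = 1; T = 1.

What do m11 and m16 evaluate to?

m1 = Q XNOR R = 0 XNOR 0 = 1
m2 = S NOR P = 1 NOR 1 = 0
m3 = m2 XNOR R = 0 XNOR 0 = 1
m4 = R XNOR m1 = 0 XNOR 1 = 0
m5 = R NAND m4 = 0 NAND 0 = 1
m7 = S XNOR T = 1 XNOR 1 = 1
m10 = m5 NAND m3 = 1 NAND 1 = 0
m11 = T OR m3 = 1 OR 1 = 1
m15 = m7 NAND m10 = 1 NAND 0 = 1
m16 = m15 NAND m2 = 1 NAND 0 = 1

m11 = 1  m16 = 1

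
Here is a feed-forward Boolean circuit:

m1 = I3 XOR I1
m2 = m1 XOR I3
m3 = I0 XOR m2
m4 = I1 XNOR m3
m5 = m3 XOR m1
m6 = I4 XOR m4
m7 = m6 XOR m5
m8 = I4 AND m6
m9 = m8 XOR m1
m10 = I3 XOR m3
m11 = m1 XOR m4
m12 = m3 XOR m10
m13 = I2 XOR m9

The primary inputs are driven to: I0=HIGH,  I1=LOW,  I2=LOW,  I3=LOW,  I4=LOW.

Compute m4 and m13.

m1 = I3 XOR I1 = LOW XOR LOW = LOW
m2 = m1 XOR I3 = LOW XOR LOW = LOW
m3 = I0 XOR m2 = HIGH XOR LOW = HIGH
m4 = I1 XNOR m3 = LOW XNOR HIGH = LOW
m6 = I4 XOR m4 = LOW XOR LOW = LOW
m8 = I4 AND m6 = LOW AND LOW = LOW
m9 = m8 XOR m1 = LOW XOR LOW = LOW
m13 = I2 XOR m9 = LOW XOR LOW = LOW

m4 = LOW  m13 = LOW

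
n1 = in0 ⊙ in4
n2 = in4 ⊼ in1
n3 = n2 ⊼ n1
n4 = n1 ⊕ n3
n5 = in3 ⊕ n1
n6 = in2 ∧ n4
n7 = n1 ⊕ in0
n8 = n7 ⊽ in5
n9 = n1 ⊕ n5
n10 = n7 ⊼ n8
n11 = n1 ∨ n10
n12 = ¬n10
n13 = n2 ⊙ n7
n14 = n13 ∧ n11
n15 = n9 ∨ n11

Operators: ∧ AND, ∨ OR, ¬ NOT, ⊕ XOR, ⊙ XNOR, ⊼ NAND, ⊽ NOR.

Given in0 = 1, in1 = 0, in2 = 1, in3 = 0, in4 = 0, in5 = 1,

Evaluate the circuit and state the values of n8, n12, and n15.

n8 = 0  n12 = 0  n15 = 1

n1 = in0 XNOR in4 = 1 XNOR 0 = 0
n5 = in3 XOR n1 = 0 XOR 0 = 0
n7 = n1 XOR in0 = 0 XOR 1 = 1
n8 = n7 NOR in5 = 1 NOR 1 = 0
n9 = n1 XOR n5 = 0 XOR 0 = 0
n10 = n7 NAND n8 = 1 NAND 0 = 1
n11 = n1 OR n10 = 0 OR 1 = 1
n12 = NOT n10 = NOT 1 = 0
n15 = n9 OR n11 = 0 OR 1 = 1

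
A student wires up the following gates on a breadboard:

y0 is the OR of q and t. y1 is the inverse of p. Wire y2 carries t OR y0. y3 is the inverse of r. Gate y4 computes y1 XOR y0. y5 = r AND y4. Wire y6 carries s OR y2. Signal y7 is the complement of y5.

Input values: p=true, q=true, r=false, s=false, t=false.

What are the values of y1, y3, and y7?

y0 = q OR t = true OR false = true
y1 = NOT p = NOT true = false
y3 = NOT r = NOT false = true
y4 = y1 XOR y0 = false XOR true = true
y5 = r AND y4 = false AND true = false
y7 = NOT y5 = NOT false = true

y1 = false; y3 = true; y7 = true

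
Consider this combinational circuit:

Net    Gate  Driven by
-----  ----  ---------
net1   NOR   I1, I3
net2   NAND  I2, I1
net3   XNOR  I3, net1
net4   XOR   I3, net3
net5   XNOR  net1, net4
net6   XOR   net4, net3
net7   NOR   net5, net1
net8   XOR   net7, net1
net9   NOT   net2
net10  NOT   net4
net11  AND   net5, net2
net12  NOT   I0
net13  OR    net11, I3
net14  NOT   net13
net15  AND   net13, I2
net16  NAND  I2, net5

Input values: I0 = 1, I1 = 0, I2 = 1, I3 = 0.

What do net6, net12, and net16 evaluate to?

net6 = 0; net12 = 0; net16 = 1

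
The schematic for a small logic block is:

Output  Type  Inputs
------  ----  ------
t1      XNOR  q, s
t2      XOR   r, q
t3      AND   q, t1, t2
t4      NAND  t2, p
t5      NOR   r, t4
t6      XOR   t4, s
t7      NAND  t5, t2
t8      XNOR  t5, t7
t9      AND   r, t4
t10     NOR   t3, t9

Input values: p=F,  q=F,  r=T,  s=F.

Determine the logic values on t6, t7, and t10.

t6 = T, t7 = T, t10 = F

t1 = q XNOR s = F XNOR F = T
t2 = r XOR q = T XOR F = T
t3 = q AND t1 AND t2 = F AND T AND T = F
t4 = t2 NAND p = T NAND F = T
t5 = r NOR t4 = T NOR T = F
t6 = t4 XOR s = T XOR F = T
t7 = t5 NAND t2 = F NAND T = T
t9 = r AND t4 = T AND T = T
t10 = t3 NOR t9 = F NOR T = F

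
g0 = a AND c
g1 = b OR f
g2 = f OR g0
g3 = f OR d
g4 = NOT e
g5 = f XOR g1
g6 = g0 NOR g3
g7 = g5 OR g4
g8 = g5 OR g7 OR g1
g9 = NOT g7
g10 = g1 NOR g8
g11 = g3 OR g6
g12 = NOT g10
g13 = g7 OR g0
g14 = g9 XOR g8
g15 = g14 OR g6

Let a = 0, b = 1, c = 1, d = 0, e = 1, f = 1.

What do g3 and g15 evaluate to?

g0 = a AND c = 0 AND 1 = 0
g1 = b OR f = 1 OR 1 = 1
g3 = f OR d = 1 OR 0 = 1
g4 = NOT e = NOT 1 = 0
g5 = f XOR g1 = 1 XOR 1 = 0
g6 = g0 NOR g3 = 0 NOR 1 = 0
g7 = g5 OR g4 = 0 OR 0 = 0
g8 = g5 OR g7 OR g1 = 0 OR 0 OR 1 = 1
g9 = NOT g7 = NOT 0 = 1
g14 = g9 XOR g8 = 1 XOR 1 = 0
g15 = g14 OR g6 = 0 OR 0 = 0

g3 = 1  g15 = 0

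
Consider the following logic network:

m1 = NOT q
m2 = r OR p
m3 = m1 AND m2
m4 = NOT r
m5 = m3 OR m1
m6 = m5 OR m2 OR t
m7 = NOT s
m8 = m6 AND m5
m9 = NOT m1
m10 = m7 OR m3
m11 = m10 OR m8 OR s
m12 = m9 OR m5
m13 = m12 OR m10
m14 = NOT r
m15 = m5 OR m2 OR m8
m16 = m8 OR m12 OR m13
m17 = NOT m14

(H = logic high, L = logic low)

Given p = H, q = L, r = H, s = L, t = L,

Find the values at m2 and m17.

m2 = H, m17 = H

m2 = r OR p = H OR H = H
m14 = NOT r = NOT H = L
m17 = NOT m14 = NOT L = H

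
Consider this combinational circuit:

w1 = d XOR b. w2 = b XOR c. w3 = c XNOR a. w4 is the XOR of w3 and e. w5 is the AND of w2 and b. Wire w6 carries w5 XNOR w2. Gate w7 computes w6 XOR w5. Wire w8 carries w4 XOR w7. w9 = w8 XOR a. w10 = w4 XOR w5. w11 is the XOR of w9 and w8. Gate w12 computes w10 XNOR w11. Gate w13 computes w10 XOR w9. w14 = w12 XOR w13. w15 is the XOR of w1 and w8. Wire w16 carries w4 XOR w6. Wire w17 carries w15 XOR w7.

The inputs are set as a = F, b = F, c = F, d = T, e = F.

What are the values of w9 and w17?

w9 = F; w17 = F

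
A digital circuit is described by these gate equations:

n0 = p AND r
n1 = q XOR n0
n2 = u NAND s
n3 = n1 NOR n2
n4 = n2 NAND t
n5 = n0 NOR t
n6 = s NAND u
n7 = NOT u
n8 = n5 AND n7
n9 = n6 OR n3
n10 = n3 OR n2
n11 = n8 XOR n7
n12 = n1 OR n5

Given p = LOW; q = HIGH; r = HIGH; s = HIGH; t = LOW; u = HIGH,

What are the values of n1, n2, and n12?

n0 = p AND r = LOW AND HIGH = LOW
n1 = q XOR n0 = HIGH XOR LOW = HIGH
n2 = u NAND s = HIGH NAND HIGH = LOW
n5 = n0 NOR t = LOW NOR LOW = HIGH
n12 = n1 OR n5 = HIGH OR HIGH = HIGH

n1 = HIGH  n2 = LOW  n12 = HIGH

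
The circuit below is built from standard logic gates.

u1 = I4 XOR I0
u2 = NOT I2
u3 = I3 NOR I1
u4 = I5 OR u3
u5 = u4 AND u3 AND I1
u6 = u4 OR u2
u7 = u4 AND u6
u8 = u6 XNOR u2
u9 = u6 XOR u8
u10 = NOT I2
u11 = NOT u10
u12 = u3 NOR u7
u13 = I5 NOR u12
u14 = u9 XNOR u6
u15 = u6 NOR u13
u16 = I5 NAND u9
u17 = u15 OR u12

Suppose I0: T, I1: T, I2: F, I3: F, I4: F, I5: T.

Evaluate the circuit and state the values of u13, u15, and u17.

u2 = NOT I2 = NOT F = T
u3 = I3 NOR I1 = F NOR T = F
u4 = I5 OR u3 = T OR F = T
u6 = u4 OR u2 = T OR T = T
u7 = u4 AND u6 = T AND T = T
u12 = u3 NOR u7 = F NOR T = F
u13 = I5 NOR u12 = T NOR F = F
u15 = u6 NOR u13 = T NOR F = F
u17 = u15 OR u12 = F OR F = F

u13 = F, u15 = F, u17 = F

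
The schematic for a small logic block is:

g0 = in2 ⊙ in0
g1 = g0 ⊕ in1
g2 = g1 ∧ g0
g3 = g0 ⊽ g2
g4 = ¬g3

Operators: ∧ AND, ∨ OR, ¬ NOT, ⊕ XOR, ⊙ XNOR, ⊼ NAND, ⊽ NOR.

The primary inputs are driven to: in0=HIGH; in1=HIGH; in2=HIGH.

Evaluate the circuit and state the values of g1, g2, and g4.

g0 = in2 XNOR in0 = HIGH XNOR HIGH = HIGH
g1 = g0 XOR in1 = HIGH XOR HIGH = LOW
g2 = g1 AND g0 = LOW AND HIGH = LOW
g3 = g0 NOR g2 = HIGH NOR LOW = LOW
g4 = NOT g3 = NOT LOW = HIGH

g1 = LOW, g2 = LOW, g4 = HIGH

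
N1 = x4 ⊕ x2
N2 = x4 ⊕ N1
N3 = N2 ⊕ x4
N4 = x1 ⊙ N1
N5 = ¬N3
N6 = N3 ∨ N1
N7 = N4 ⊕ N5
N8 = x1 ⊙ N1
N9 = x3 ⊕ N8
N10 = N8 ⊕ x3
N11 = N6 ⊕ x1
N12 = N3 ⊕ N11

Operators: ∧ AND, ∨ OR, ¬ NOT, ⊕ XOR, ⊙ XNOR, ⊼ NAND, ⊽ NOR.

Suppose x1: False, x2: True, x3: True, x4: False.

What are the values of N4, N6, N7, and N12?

N4 = False, N6 = True, N7 = False, N12 = False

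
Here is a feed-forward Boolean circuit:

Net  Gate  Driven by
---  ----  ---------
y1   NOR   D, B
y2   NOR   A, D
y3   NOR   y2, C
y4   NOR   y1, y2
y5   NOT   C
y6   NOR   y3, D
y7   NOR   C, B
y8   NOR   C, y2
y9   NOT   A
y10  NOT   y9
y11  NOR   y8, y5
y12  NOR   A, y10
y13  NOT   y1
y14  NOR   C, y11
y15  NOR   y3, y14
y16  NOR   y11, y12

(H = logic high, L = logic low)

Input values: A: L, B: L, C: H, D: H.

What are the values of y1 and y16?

y1 = D NOR B = H NOR L = L
y2 = A NOR D = L NOR H = L
y5 = NOT C = NOT H = L
y8 = C NOR y2 = H NOR L = L
y9 = NOT A = NOT L = H
y10 = NOT y9 = NOT H = L
y11 = y8 NOR y5 = L NOR L = H
y12 = A NOR y10 = L NOR L = H
y16 = y11 NOR y12 = H NOR H = L

y1 = L; y16 = L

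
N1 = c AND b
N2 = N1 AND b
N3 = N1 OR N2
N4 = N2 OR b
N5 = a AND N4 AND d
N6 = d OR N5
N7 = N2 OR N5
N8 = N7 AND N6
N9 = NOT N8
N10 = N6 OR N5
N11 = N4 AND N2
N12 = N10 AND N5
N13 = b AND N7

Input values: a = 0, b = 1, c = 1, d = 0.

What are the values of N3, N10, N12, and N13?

N3 = 1  N10 = 0  N12 = 0  N13 = 1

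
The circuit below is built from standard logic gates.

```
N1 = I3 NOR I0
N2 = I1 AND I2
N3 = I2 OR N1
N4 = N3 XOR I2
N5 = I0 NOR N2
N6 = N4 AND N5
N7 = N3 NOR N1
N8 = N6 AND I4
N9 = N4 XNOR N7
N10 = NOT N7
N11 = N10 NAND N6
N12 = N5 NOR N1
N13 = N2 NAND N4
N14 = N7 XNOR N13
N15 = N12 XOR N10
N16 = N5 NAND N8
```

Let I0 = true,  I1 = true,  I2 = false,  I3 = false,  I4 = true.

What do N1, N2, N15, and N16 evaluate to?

N1 = false  N2 = false  N15 = true  N16 = true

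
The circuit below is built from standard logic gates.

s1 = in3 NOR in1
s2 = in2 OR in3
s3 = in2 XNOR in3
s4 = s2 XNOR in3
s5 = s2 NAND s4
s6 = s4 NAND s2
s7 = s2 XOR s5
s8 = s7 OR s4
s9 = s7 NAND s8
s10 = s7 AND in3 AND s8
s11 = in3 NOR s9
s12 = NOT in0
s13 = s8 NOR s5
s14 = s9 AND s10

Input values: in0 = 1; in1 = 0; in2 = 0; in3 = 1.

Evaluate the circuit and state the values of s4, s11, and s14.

s2 = in2 OR in3 = 0 OR 1 = 1
s4 = s2 XNOR in3 = 1 XNOR 1 = 1
s5 = s2 NAND s4 = 1 NAND 1 = 0
s7 = s2 XOR s5 = 1 XOR 0 = 1
s8 = s7 OR s4 = 1 OR 1 = 1
s9 = s7 NAND s8 = 1 NAND 1 = 0
s10 = s7 AND in3 AND s8 = 1 AND 1 AND 1 = 1
s11 = in3 NOR s9 = 1 NOR 0 = 0
s14 = s9 AND s10 = 0 AND 1 = 0

s4 = 1, s11 = 0, s14 = 0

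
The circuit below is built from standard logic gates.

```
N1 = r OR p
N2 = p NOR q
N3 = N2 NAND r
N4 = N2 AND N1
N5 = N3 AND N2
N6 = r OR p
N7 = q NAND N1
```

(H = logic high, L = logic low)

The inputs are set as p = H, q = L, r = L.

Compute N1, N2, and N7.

N1 = H; N2 = L; N7 = H

N1 = r OR p = L OR H = H
N2 = p NOR q = H NOR L = L
N7 = q NAND N1 = L NAND H = H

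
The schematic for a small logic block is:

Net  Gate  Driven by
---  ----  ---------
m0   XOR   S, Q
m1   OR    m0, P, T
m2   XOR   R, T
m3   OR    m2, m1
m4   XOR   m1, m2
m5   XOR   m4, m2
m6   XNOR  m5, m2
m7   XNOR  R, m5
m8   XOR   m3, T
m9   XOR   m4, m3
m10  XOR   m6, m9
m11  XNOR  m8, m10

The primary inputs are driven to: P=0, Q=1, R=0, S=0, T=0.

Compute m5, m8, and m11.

m0 = S XOR Q = 0 XOR 1 = 1
m1 = m0 OR P OR T = 1 OR 0 OR 0 = 1
m2 = R XOR T = 0 XOR 0 = 0
m3 = m2 OR m1 = 0 OR 1 = 1
m4 = m1 XOR m2 = 1 XOR 0 = 1
m5 = m4 XOR m2 = 1 XOR 0 = 1
m6 = m5 XNOR m2 = 1 XNOR 0 = 0
m8 = m3 XOR T = 1 XOR 0 = 1
m9 = m4 XOR m3 = 1 XOR 1 = 0
m10 = m6 XOR m9 = 0 XOR 0 = 0
m11 = m8 XNOR m10 = 1 XNOR 0 = 0

m5 = 1, m8 = 1, m11 = 0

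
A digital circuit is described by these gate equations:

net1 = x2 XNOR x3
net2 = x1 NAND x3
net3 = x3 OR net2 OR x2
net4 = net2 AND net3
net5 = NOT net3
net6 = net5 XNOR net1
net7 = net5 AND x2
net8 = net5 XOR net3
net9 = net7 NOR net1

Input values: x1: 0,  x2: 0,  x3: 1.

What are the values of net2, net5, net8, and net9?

net1 = x2 XNOR x3 = 0 XNOR 1 = 0
net2 = x1 NAND x3 = 0 NAND 1 = 1
net3 = x3 OR net2 OR x2 = 1 OR 1 OR 0 = 1
net5 = NOT net3 = NOT 1 = 0
net7 = net5 AND x2 = 0 AND 0 = 0
net8 = net5 XOR net3 = 0 XOR 1 = 1
net9 = net7 NOR net1 = 0 NOR 0 = 1

net2 = 1, net5 = 0, net8 = 1, net9 = 1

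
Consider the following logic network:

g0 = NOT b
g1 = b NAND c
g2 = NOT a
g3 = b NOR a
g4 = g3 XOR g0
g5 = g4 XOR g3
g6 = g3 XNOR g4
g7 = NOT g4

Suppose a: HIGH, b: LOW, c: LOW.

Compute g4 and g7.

g4 = HIGH, g7 = LOW

g0 = NOT b = NOT LOW = HIGH
g3 = b NOR a = LOW NOR HIGH = LOW
g4 = g3 XOR g0 = LOW XOR HIGH = HIGH
g7 = NOT g4 = NOT HIGH = LOW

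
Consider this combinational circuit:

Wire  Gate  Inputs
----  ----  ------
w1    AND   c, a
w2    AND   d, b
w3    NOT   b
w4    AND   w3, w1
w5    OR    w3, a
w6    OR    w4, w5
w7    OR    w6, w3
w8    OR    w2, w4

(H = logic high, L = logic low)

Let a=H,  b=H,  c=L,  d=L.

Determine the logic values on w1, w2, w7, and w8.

w1 = L, w2 = L, w7 = H, w8 = L

w1 = c AND a = L AND H = L
w2 = d AND b = L AND H = L
w3 = NOT b = NOT H = L
w4 = w3 AND w1 = L AND L = L
w5 = w3 OR a = L OR H = H
w6 = w4 OR w5 = L OR H = H
w7 = w6 OR w3 = H OR L = H
w8 = w2 OR w4 = L OR L = L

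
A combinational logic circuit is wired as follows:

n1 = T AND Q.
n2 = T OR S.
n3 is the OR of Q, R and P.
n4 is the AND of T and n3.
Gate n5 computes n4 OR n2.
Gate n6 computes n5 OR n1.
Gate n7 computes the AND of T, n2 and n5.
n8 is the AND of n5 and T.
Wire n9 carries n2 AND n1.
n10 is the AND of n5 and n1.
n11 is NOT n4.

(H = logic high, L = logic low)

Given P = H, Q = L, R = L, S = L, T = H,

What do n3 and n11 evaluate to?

n3 = H, n11 = L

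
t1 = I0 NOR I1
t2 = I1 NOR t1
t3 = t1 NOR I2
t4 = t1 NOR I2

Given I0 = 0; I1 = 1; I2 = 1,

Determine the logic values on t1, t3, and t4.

t1 = 0  t3 = 0  t4 = 0

t1 = I0 NOR I1 = 0 NOR 1 = 0
t3 = t1 NOR I2 = 0 NOR 1 = 0
t4 = t1 NOR I2 = 0 NOR 1 = 0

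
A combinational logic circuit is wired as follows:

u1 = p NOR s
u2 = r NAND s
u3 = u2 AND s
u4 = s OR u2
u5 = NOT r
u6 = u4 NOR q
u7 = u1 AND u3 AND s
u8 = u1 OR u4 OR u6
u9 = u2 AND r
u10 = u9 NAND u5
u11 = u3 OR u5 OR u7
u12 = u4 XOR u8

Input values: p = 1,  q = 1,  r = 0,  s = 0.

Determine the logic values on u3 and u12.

u3 = 0, u12 = 0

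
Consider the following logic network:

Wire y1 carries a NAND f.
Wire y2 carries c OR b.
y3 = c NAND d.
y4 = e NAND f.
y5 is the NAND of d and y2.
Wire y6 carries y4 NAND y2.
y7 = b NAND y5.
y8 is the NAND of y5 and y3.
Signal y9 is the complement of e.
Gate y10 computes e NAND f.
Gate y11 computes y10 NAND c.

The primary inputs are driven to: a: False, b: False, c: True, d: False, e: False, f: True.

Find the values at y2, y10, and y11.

y2 = c OR b = True OR False = True
y10 = e NAND f = False NAND True = True
y11 = y10 NAND c = True NAND True = False

y2 = True, y10 = True, y11 = False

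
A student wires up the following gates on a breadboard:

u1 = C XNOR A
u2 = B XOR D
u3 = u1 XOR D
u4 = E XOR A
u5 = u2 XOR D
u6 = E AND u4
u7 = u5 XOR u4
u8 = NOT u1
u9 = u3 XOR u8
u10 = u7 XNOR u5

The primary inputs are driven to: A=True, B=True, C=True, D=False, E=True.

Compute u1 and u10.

u1 = True, u10 = True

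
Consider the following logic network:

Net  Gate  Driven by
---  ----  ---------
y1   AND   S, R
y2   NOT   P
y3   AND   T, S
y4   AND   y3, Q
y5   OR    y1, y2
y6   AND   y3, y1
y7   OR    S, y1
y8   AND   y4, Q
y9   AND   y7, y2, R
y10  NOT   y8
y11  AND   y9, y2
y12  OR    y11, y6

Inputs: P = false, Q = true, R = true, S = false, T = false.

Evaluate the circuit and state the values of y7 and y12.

y7 = false, y12 = false

y1 = S AND R = false AND true = false
y2 = NOT P = NOT false = true
y3 = T AND S = false AND false = false
y6 = y3 AND y1 = false AND false = false
y7 = S OR y1 = false OR false = false
y9 = y7 AND y2 AND R = false AND true AND true = false
y11 = y9 AND y2 = false AND true = false
y12 = y11 OR y6 = false OR false = false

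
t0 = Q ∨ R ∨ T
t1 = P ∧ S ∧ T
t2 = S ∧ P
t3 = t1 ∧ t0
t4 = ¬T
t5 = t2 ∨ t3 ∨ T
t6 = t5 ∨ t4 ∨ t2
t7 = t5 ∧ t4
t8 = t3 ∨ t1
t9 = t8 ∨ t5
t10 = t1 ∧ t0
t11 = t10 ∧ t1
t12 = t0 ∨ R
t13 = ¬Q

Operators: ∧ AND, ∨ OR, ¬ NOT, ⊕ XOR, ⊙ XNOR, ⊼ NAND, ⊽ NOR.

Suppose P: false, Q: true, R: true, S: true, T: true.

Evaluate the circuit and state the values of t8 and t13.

t0 = Q OR R OR T = true OR true OR true = true
t1 = P AND S AND T = false AND true AND true = false
t3 = t1 AND t0 = false AND true = false
t8 = t3 OR t1 = false OR false = false
t13 = NOT Q = NOT true = false

t8 = false, t13 = false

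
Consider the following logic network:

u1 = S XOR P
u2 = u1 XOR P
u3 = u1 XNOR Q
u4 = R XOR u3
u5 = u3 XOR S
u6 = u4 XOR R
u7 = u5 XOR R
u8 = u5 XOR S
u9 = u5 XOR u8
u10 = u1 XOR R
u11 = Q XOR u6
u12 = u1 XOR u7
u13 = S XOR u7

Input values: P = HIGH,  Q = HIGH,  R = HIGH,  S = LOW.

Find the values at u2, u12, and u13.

u2 = LOW, u12 = HIGH, u13 = LOW

u1 = S XOR P = LOW XOR HIGH = HIGH
u2 = u1 XOR P = HIGH XOR HIGH = LOW
u3 = u1 XNOR Q = HIGH XNOR HIGH = HIGH
u5 = u3 XOR S = HIGH XOR LOW = HIGH
u7 = u5 XOR R = HIGH XOR HIGH = LOW
u12 = u1 XOR u7 = HIGH XOR LOW = HIGH
u13 = S XOR u7 = LOW XOR LOW = LOW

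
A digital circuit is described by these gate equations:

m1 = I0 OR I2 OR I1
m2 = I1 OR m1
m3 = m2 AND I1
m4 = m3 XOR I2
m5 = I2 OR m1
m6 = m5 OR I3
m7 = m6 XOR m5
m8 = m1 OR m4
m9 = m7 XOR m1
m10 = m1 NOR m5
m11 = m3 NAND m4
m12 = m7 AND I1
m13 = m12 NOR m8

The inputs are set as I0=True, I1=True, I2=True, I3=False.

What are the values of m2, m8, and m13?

m1 = I0 OR I2 OR I1 = True OR True OR True = True
m2 = I1 OR m1 = True OR True = True
m3 = m2 AND I1 = True AND True = True
m4 = m3 XOR I2 = True XOR True = False
m5 = I2 OR m1 = True OR True = True
m6 = m5 OR I3 = True OR False = True
m7 = m6 XOR m5 = True XOR True = False
m8 = m1 OR m4 = True OR False = True
m12 = m7 AND I1 = False AND True = False
m13 = m12 NOR m8 = False NOR True = False

m2 = True  m8 = True  m13 = False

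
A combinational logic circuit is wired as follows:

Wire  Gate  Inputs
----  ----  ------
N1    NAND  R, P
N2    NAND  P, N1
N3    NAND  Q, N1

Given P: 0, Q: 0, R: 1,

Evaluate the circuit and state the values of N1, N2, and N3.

N1 = R NAND P = 1 NAND 0 = 1
N2 = P NAND N1 = 0 NAND 1 = 1
N3 = Q NAND N1 = 0 NAND 1 = 1

N1 = 1, N2 = 1, N3 = 1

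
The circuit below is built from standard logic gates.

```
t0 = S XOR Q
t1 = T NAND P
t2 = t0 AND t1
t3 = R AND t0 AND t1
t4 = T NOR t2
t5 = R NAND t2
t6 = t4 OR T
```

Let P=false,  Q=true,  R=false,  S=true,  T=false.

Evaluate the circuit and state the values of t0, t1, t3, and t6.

t0 = false; t1 = true; t3 = false; t6 = true

t0 = S XOR Q = true XOR true = false
t1 = T NAND P = false NAND false = true
t2 = t0 AND t1 = false AND true = false
t3 = R AND t0 AND t1 = false AND false AND true = false
t4 = T NOR t2 = false NOR false = true
t6 = t4 OR T = true OR false = true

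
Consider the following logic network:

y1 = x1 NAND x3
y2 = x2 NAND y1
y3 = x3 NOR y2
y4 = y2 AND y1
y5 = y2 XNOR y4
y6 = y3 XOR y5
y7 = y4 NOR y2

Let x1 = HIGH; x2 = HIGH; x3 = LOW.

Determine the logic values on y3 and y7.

y3 = HIGH, y7 = HIGH

y1 = x1 NAND x3 = HIGH NAND LOW = HIGH
y2 = x2 NAND y1 = HIGH NAND HIGH = LOW
y3 = x3 NOR y2 = LOW NOR LOW = HIGH
y4 = y2 AND y1 = LOW AND HIGH = LOW
y7 = y4 NOR y2 = LOW NOR LOW = HIGH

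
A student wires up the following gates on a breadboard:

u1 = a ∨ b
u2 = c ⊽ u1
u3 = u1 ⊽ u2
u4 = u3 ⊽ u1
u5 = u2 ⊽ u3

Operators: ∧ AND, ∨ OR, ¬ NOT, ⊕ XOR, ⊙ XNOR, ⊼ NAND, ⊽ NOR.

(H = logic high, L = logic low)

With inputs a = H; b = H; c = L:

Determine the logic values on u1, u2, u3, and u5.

u1 = a OR b = H OR H = H
u2 = c NOR u1 = L NOR H = L
u3 = u1 NOR u2 = H NOR L = L
u5 = u2 NOR u3 = L NOR L = H

u1 = H, u2 = L, u3 = L, u5 = H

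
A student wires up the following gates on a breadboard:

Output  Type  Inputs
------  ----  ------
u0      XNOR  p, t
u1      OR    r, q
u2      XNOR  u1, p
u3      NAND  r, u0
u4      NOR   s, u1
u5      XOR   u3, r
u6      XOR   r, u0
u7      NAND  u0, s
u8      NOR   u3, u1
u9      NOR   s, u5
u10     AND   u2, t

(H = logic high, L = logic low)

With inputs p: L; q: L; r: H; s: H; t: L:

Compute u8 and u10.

u0 = p XNOR t = L XNOR L = H
u1 = r OR q = H OR L = H
u2 = u1 XNOR p = H XNOR L = L
u3 = r NAND u0 = H NAND H = L
u8 = u3 NOR u1 = L NOR H = L
u10 = u2 AND t = L AND L = L

u8 = L, u10 = L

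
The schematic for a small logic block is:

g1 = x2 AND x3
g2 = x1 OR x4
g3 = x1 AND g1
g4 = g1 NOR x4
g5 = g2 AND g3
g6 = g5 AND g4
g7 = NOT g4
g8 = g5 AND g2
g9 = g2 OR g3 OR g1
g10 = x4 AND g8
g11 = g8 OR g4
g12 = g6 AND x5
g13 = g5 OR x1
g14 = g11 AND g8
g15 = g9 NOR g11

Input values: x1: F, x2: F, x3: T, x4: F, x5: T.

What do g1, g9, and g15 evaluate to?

g1 = x2 AND x3 = F AND T = F
g2 = x1 OR x4 = F OR F = F
g3 = x1 AND g1 = F AND F = F
g4 = g1 NOR x4 = F NOR F = T
g5 = g2 AND g3 = F AND F = F
g8 = g5 AND g2 = F AND F = F
g9 = g2 OR g3 OR g1 = F OR F OR F = F
g11 = g8 OR g4 = F OR T = T
g15 = g9 NOR g11 = F NOR T = F

g1 = F  g9 = F  g15 = F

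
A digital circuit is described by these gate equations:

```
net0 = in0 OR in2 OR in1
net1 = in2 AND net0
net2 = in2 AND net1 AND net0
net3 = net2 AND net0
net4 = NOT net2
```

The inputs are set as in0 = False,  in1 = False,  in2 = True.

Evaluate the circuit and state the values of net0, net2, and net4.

net0 = True, net2 = True, net4 = False

net0 = in0 OR in2 OR in1 = False OR True OR False = True
net1 = in2 AND net0 = True AND True = True
net2 = in2 AND net1 AND net0 = True AND True AND True = True
net4 = NOT net2 = NOT True = False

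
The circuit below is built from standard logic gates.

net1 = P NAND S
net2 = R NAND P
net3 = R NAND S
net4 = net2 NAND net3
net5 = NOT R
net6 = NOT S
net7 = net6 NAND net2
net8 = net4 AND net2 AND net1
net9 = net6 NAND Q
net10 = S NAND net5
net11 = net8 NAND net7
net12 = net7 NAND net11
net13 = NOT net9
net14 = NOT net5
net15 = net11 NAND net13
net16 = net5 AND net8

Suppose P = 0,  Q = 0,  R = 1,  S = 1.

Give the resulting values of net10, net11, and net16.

net10 = 1, net11 = 0, net16 = 0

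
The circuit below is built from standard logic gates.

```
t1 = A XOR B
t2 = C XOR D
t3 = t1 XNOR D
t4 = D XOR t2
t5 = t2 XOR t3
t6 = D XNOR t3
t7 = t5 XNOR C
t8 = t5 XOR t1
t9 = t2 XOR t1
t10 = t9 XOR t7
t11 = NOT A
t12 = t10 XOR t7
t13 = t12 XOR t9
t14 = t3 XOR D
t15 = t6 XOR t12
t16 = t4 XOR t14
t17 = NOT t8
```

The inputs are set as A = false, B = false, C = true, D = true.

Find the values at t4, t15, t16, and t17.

t1 = A XOR B = false XOR false = false
t2 = C XOR D = true XOR true = false
t3 = t1 XNOR D = false XNOR true = false
t4 = D XOR t2 = true XOR false = true
t5 = t2 XOR t3 = false XOR false = false
t6 = D XNOR t3 = true XNOR false = false
t7 = t5 XNOR C = false XNOR true = false
t8 = t5 XOR t1 = false XOR false = false
t9 = t2 XOR t1 = false XOR false = false
t10 = t9 XOR t7 = false XOR false = false
t12 = t10 XOR t7 = false XOR false = false
t14 = t3 XOR D = false XOR true = true
t15 = t6 XOR t12 = false XOR false = false
t16 = t4 XOR t14 = true XOR true = false
t17 = NOT t8 = NOT false = true

t4 = true, t15 = false, t16 = false, t17 = true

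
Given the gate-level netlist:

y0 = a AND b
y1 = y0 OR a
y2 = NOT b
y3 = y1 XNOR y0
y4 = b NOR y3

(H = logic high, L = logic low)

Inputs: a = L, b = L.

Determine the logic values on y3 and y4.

y3 = H, y4 = L

y0 = a AND b = L AND L = L
y1 = y0 OR a = L OR L = L
y3 = y1 XNOR y0 = L XNOR L = H
y4 = b NOR y3 = L NOR H = L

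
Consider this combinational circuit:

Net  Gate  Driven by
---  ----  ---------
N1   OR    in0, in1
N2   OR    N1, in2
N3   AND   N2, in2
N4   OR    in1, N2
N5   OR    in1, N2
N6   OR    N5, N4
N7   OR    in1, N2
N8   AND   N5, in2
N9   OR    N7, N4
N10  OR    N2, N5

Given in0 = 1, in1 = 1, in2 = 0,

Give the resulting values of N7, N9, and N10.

N7 = 1  N9 = 1  N10 = 1

N1 = in0 OR in1 = 1 OR 1 = 1
N2 = N1 OR in2 = 1 OR 0 = 1
N4 = in1 OR N2 = 1 OR 1 = 1
N5 = in1 OR N2 = 1 OR 1 = 1
N7 = in1 OR N2 = 1 OR 1 = 1
N9 = N7 OR N4 = 1 OR 1 = 1
N10 = N2 OR N5 = 1 OR 1 = 1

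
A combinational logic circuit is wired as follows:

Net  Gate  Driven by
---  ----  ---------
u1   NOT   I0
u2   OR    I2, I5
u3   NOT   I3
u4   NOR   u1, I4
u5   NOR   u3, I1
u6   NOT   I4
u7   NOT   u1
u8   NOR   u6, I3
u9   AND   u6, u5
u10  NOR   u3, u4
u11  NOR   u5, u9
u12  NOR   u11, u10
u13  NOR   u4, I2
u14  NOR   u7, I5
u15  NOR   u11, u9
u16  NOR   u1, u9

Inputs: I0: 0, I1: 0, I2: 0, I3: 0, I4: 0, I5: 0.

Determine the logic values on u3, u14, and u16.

u1 = NOT I0 = NOT 0 = 1
u3 = NOT I3 = NOT 0 = 1
u5 = u3 NOR I1 = 1 NOR 0 = 0
u6 = NOT I4 = NOT 0 = 1
u7 = NOT u1 = NOT 1 = 0
u9 = u6 AND u5 = 1 AND 0 = 0
u14 = u7 NOR I5 = 0 NOR 0 = 1
u16 = u1 NOR u9 = 1 NOR 0 = 0

u3 = 1; u14 = 1; u16 = 0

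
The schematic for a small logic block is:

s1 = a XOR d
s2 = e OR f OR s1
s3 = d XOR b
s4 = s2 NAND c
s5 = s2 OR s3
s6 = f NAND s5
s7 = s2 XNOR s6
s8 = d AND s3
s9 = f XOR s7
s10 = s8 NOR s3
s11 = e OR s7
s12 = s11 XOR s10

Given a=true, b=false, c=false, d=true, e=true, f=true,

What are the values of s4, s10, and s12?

s4 = true; s10 = false; s12 = true

s1 = a XOR d = true XOR true = false
s2 = e OR f OR s1 = true OR true OR false = true
s3 = d XOR b = true XOR false = true
s4 = s2 NAND c = true NAND false = true
s5 = s2 OR s3 = true OR true = true
s6 = f NAND s5 = true NAND true = false
s7 = s2 XNOR s6 = true XNOR false = false
s8 = d AND s3 = true AND true = true
s10 = s8 NOR s3 = true NOR true = false
s11 = e OR s7 = true OR false = true
s12 = s11 XOR s10 = true XOR false = true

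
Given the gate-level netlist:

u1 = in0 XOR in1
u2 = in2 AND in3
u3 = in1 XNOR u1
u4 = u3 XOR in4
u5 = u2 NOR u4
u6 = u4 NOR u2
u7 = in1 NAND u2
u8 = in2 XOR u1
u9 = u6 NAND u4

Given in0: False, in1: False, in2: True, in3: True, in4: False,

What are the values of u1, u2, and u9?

u1 = False, u2 = True, u9 = True

u1 = in0 XOR in1 = False XOR False = False
u2 = in2 AND in3 = True AND True = True
u3 = in1 XNOR u1 = False XNOR False = True
u4 = u3 XOR in4 = True XOR False = True
u6 = u4 NOR u2 = True NOR True = False
u9 = u6 NAND u4 = False NAND True = True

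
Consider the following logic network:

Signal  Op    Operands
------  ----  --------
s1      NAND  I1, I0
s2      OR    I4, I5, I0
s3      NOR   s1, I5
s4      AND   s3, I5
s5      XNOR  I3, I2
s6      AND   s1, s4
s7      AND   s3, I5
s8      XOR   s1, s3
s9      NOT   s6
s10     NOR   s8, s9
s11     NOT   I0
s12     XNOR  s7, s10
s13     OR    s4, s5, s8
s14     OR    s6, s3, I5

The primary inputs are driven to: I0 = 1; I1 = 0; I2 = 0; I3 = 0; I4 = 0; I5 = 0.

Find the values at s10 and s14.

s10 = 0, s14 = 0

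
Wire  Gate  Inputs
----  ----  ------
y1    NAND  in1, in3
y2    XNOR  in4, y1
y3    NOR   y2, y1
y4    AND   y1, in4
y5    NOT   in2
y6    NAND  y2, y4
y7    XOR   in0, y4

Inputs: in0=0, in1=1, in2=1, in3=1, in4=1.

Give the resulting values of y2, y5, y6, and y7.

y2 = 0; y5 = 0; y6 = 1; y7 = 0

y1 = in1 NAND in3 = 1 NAND 1 = 0
y2 = in4 XNOR y1 = 1 XNOR 0 = 0
y4 = y1 AND in4 = 0 AND 1 = 0
y5 = NOT in2 = NOT 1 = 0
y6 = y2 NAND y4 = 0 NAND 0 = 1
y7 = in0 XOR y4 = 0 XOR 0 = 0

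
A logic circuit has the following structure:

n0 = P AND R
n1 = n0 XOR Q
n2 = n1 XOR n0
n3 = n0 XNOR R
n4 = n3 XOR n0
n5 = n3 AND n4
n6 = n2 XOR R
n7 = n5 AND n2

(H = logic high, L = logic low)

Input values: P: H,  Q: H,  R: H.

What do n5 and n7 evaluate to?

n0 = P AND R = H AND H = H
n1 = n0 XOR Q = H XOR H = L
n2 = n1 XOR n0 = L XOR H = H
n3 = n0 XNOR R = H XNOR H = H
n4 = n3 XOR n0 = H XOR H = L
n5 = n3 AND n4 = H AND L = L
n7 = n5 AND n2 = L AND H = L

n5 = L, n7 = L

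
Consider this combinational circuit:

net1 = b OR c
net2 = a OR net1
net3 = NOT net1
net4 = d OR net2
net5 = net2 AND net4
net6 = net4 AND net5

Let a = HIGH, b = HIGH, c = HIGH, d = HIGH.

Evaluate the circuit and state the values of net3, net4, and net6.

net1 = b OR c = HIGH OR HIGH = HIGH
net2 = a OR net1 = HIGH OR HIGH = HIGH
net3 = NOT net1 = NOT HIGH = LOW
net4 = d OR net2 = HIGH OR HIGH = HIGH
net5 = net2 AND net4 = HIGH AND HIGH = HIGH
net6 = net4 AND net5 = HIGH AND HIGH = HIGH

net3 = LOW, net4 = HIGH, net6 = HIGH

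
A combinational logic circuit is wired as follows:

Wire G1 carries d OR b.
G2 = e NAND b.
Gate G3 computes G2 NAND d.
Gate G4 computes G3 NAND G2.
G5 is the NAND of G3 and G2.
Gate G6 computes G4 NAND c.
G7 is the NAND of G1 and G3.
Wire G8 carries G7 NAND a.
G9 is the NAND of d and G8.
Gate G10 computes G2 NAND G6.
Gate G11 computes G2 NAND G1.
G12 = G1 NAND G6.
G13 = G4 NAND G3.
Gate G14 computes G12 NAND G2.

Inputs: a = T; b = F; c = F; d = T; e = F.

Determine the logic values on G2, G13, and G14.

G1 = d OR b = T OR F = T
G2 = e NAND b = F NAND F = T
G3 = G2 NAND d = T NAND T = F
G4 = G3 NAND G2 = F NAND T = T
G6 = G4 NAND c = T NAND F = T
G12 = G1 NAND G6 = T NAND T = F
G13 = G4 NAND G3 = T NAND F = T
G14 = G12 NAND G2 = F NAND T = T

G2 = T; G13 = T; G14 = T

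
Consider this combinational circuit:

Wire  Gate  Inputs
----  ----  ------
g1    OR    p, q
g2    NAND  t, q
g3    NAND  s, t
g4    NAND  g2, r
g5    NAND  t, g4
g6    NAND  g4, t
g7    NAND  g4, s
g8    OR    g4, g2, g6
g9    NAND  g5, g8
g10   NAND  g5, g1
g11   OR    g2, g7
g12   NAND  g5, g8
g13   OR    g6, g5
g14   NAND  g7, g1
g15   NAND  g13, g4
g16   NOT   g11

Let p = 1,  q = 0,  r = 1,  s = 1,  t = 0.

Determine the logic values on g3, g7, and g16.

g3 = 1  g7 = 1  g16 = 0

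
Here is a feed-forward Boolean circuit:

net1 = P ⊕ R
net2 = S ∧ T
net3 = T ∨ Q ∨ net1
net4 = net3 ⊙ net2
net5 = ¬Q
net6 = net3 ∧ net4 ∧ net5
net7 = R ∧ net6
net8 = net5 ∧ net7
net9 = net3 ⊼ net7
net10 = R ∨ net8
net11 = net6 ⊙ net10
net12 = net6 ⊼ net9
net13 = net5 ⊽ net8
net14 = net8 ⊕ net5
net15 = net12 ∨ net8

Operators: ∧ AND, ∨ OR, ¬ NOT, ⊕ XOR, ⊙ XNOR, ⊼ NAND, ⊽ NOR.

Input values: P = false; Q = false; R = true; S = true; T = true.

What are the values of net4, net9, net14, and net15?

net4 = true  net9 = false  net14 = false  net15 = true

net1 = P XOR R = false XOR true = true
net2 = S AND T = true AND true = true
net3 = T OR Q OR net1 = true OR false OR true = true
net4 = net3 XNOR net2 = true XNOR true = true
net5 = NOT Q = NOT false = true
net6 = net3 AND net4 AND net5 = true AND true AND true = true
net7 = R AND net6 = true AND true = true
net8 = net5 AND net7 = true AND true = true
net9 = net3 NAND net7 = true NAND true = false
net12 = net6 NAND net9 = true NAND false = true
net14 = net8 XOR net5 = true XOR true = false
net15 = net12 OR net8 = true OR true = true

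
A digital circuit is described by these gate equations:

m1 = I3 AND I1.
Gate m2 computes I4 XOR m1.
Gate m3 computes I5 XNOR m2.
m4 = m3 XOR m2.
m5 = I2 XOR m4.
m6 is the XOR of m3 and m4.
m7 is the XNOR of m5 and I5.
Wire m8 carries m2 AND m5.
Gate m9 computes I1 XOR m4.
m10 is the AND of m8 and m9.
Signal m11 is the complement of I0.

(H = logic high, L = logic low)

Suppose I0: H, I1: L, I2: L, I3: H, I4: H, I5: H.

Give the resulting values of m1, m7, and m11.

m1 = I3 AND I1 = H AND L = L
m2 = I4 XOR m1 = H XOR L = H
m3 = I5 XNOR m2 = H XNOR H = H
m4 = m3 XOR m2 = H XOR H = L
m5 = I2 XOR m4 = L XOR L = L
m7 = m5 XNOR I5 = L XNOR H = L
m11 = NOT I0 = NOT H = L

m1 = L  m7 = L  m11 = L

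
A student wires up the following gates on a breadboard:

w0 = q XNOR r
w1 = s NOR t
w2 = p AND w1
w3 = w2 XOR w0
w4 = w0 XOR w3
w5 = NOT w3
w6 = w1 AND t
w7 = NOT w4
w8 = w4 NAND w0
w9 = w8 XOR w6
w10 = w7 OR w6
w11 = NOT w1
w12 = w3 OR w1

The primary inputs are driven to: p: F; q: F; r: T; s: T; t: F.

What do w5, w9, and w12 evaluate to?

w0 = q XNOR r = F XNOR T = F
w1 = s NOR t = T NOR F = F
w2 = p AND w1 = F AND F = F
w3 = w2 XOR w0 = F XOR F = F
w4 = w0 XOR w3 = F XOR F = F
w5 = NOT w3 = NOT F = T
w6 = w1 AND t = F AND F = F
w8 = w4 NAND w0 = F NAND F = T
w9 = w8 XOR w6 = T XOR F = T
w12 = w3 OR w1 = F OR F = F

w5 = T, w9 = T, w12 = F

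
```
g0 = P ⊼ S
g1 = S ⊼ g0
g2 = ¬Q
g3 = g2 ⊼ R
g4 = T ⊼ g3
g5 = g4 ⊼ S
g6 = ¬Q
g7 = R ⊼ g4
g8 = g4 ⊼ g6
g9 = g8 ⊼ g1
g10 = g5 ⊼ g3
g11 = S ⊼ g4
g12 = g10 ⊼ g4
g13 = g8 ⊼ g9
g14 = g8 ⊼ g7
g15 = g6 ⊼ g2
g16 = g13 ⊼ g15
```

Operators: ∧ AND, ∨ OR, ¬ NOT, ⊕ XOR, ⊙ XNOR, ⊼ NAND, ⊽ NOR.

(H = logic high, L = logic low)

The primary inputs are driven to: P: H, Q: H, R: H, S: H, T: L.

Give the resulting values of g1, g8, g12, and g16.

g1 = H, g8 = H, g12 = L, g16 = L

g0 = P NAND S = H NAND H = L
g1 = S NAND g0 = H NAND L = H
g2 = NOT Q = NOT H = L
g3 = g2 NAND R = L NAND H = H
g4 = T NAND g3 = L NAND H = H
g5 = g4 NAND S = H NAND H = L
g6 = NOT Q = NOT H = L
g8 = g4 NAND g6 = H NAND L = H
g9 = g8 NAND g1 = H NAND H = L
g10 = g5 NAND g3 = L NAND H = H
g12 = g10 NAND g4 = H NAND H = L
g13 = g8 NAND g9 = H NAND L = H
g15 = g6 NAND g2 = L NAND L = H
g16 = g13 NAND g15 = H NAND H = L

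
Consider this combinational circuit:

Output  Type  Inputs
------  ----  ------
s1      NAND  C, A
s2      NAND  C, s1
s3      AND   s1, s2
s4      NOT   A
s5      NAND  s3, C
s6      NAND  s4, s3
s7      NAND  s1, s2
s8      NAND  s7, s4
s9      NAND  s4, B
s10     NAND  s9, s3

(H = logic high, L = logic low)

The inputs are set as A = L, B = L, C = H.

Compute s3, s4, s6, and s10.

s3 = L, s4 = H, s6 = H, s10 = H

s1 = C NAND A = H NAND L = H
s2 = C NAND s1 = H NAND H = L
s3 = s1 AND s2 = H AND L = L
s4 = NOT A = NOT L = H
s6 = s4 NAND s3 = H NAND L = H
s9 = s4 NAND B = H NAND L = H
s10 = s9 NAND s3 = H NAND L = H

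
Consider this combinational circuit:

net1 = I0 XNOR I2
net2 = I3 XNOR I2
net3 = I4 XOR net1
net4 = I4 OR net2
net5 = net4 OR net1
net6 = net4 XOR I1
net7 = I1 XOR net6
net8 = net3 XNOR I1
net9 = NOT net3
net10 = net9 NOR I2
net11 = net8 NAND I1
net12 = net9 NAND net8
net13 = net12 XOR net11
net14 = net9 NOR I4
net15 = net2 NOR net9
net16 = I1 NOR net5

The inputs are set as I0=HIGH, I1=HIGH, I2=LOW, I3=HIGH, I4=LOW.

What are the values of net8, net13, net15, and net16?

net1 = I0 XNOR I2 = HIGH XNOR LOW = LOW
net2 = I3 XNOR I2 = HIGH XNOR LOW = LOW
net3 = I4 XOR net1 = LOW XOR LOW = LOW
net4 = I4 OR net2 = LOW OR LOW = LOW
net5 = net4 OR net1 = LOW OR LOW = LOW
net8 = net3 XNOR I1 = LOW XNOR HIGH = LOW
net9 = NOT net3 = NOT LOW = HIGH
net11 = net8 NAND I1 = LOW NAND HIGH = HIGH
net12 = net9 NAND net8 = HIGH NAND LOW = HIGH
net13 = net12 XOR net11 = HIGH XOR HIGH = LOW
net15 = net2 NOR net9 = LOW NOR HIGH = LOW
net16 = I1 NOR net5 = HIGH NOR LOW = LOW

net8 = LOW, net13 = LOW, net15 = LOW, net16 = LOW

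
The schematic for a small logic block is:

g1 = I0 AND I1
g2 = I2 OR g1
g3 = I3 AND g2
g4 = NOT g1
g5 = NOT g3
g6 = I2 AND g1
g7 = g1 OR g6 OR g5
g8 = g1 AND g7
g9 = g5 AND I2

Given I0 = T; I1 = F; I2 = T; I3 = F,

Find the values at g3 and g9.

g1 = I0 AND I1 = T AND F = F
g2 = I2 OR g1 = T OR F = T
g3 = I3 AND g2 = F AND T = F
g5 = NOT g3 = NOT F = T
g9 = g5 AND I2 = T AND T = T

g3 = F, g9 = T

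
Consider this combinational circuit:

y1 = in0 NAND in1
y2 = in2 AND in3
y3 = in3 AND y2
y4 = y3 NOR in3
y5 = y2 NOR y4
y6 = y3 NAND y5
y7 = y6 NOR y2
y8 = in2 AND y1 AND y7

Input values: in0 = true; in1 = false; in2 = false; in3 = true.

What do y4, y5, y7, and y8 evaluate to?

y4 = false; y5 = true; y7 = false; y8 = false

y1 = in0 NAND in1 = true NAND false = true
y2 = in2 AND in3 = false AND true = false
y3 = in3 AND y2 = true AND false = false
y4 = y3 NOR in3 = false NOR true = false
y5 = y2 NOR y4 = false NOR false = true
y6 = y3 NAND y5 = false NAND true = true
y7 = y6 NOR y2 = true NOR false = false
y8 = in2 AND y1 AND y7 = false AND true AND false = false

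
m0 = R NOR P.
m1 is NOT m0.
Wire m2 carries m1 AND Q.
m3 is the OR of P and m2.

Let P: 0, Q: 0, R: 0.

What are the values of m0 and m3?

m0 = R NOR P = 0 NOR 0 = 1
m1 = NOT m0 = NOT 1 = 0
m2 = m1 AND Q = 0 AND 0 = 0
m3 = P OR m2 = 0 OR 0 = 0

m0 = 1; m3 = 0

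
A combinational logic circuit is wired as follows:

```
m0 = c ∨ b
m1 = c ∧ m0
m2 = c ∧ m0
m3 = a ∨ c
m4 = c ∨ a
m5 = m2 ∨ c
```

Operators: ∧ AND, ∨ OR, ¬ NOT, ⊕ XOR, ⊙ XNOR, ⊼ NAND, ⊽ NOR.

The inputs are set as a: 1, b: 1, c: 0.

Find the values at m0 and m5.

m0 = 1, m5 = 0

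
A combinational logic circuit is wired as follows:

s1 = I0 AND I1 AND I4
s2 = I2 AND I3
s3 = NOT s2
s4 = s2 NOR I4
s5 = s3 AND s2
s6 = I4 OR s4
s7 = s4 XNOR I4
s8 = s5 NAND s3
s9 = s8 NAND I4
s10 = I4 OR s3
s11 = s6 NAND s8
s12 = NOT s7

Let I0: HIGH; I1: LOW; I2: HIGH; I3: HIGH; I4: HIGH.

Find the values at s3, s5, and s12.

s2 = I2 AND I3 = HIGH AND HIGH = HIGH
s3 = NOT s2 = NOT HIGH = LOW
s4 = s2 NOR I4 = HIGH NOR HIGH = LOW
s5 = s3 AND s2 = LOW AND HIGH = LOW
s7 = s4 XNOR I4 = LOW XNOR HIGH = LOW
s12 = NOT s7 = NOT LOW = HIGH

s3 = LOW, s5 = LOW, s12 = HIGH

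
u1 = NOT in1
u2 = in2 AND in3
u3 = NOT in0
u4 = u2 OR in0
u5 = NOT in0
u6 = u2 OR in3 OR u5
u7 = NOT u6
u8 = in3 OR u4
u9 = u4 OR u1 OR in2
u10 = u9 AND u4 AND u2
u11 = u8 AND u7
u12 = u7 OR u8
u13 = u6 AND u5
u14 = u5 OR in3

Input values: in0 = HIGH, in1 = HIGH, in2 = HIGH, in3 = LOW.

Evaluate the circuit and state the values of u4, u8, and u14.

u2 = in2 AND in3 = HIGH AND LOW = LOW
u4 = u2 OR in0 = LOW OR HIGH = HIGH
u5 = NOT in0 = NOT HIGH = LOW
u8 = in3 OR u4 = LOW OR HIGH = HIGH
u14 = u5 OR in3 = LOW OR LOW = LOW

u4 = HIGH, u8 = HIGH, u14 = LOW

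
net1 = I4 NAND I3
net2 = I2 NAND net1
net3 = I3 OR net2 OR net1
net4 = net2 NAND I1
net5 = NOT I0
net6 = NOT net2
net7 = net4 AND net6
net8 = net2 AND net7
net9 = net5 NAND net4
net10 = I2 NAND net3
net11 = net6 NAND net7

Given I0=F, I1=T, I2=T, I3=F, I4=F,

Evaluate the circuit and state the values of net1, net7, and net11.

net1 = I4 NAND I3 = F NAND F = T
net2 = I2 NAND net1 = T NAND T = F
net4 = net2 NAND I1 = F NAND T = T
net6 = NOT net2 = NOT F = T
net7 = net4 AND net6 = T AND T = T
net11 = net6 NAND net7 = T NAND T = F

net1 = T, net7 = T, net11 = F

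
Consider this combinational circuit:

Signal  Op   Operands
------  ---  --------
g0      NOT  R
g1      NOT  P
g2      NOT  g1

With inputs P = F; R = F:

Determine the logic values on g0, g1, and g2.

g0 = NOT R = NOT F = T
g1 = NOT P = NOT F = T
g2 = NOT g1 = NOT T = F

g0 = T, g1 = T, g2 = F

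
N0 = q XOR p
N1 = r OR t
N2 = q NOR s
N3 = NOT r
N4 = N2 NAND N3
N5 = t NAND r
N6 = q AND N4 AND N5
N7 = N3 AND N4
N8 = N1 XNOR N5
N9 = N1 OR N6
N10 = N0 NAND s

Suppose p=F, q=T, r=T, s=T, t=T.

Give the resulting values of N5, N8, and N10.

N0 = q XOR p = T XOR F = T
N1 = r OR t = T OR T = T
N5 = t NAND r = T NAND T = F
N8 = N1 XNOR N5 = T XNOR F = F
N10 = N0 NAND s = T NAND T = F

N5 = F, N8 = F, N10 = F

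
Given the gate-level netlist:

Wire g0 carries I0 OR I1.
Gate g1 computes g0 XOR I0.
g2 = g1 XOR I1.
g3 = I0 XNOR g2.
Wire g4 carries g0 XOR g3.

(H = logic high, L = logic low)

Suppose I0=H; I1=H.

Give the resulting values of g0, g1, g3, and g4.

g0 = I0 OR I1 = H OR H = H
g1 = g0 XOR I0 = H XOR H = L
g2 = g1 XOR I1 = L XOR H = H
g3 = I0 XNOR g2 = H XNOR H = H
g4 = g0 XOR g3 = H XOR H = L

g0 = H, g1 = L, g3 = H, g4 = L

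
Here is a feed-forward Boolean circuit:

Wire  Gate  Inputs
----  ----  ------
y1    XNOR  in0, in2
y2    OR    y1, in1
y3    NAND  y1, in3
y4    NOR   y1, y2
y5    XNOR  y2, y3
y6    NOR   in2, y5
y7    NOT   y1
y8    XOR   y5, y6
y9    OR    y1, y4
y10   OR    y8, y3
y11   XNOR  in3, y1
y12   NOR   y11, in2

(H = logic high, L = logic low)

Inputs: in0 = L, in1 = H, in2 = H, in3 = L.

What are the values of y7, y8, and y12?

y1 = in0 XNOR in2 = L XNOR H = L
y2 = y1 OR in1 = L OR H = H
y3 = y1 NAND in3 = L NAND L = H
y5 = y2 XNOR y3 = H XNOR H = H
y6 = in2 NOR y5 = H NOR H = L
y7 = NOT y1 = NOT L = H
y8 = y5 XOR y6 = H XOR L = H
y11 = in3 XNOR y1 = L XNOR L = H
y12 = y11 NOR in2 = H NOR H = L

y7 = H  y8 = H  y12 = L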